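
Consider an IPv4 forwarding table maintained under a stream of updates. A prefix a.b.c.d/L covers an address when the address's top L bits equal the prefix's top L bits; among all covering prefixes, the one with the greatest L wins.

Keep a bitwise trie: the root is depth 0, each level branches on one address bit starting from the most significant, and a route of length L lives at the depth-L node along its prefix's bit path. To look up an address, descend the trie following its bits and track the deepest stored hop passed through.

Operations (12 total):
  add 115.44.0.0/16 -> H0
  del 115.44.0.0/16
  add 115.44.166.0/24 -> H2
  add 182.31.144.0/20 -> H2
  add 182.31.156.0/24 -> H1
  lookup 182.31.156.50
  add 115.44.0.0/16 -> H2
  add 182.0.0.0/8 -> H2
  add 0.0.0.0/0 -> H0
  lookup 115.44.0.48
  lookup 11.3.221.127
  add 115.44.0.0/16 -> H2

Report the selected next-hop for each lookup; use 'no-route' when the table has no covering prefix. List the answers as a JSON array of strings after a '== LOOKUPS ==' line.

Trace:
  add 115.44.0.0/16 -> H0 at depth 16
  - 115.44.0.0/16 clear@16
  add 115.44.166.0/24 -> H2 at depth 24
  add 182.31.144.0/20 -> H2 at depth 20
  add 182.31.156.0/24 -> H1 at depth 24
  lookup 182.31.156.50: bits 101101100001111110011100 walk d0:-→d1:-→d2:-→d3:-→d4:-→d5:-→d6:-→d7:-→d8:-→d9:-→d10:-→d11:-→d12:-→d13:-→d14:-→d15:-→d16:-→d17:-→d18:-→d19:-→d20:H2→d21:-→d22:-→d23:-→d24:H1 -> H1
  add 115.44.0.0/16 -> H2 at depth 16
  add 182.0.0.0/8 -> H2 at depth 8
  add 0.0.0.0/0 -> H0 at depth 0
  lookup 115.44.0.48: bits 0111001100101100 walk d0:H0→d1:-→d2:-→d3:-→d4:-→d5:-→d6:-→d7:-→d8:-→d9:-→d10:-→d11:-→d12:-→d13:-→d14:-→d15:-→d16:H2 -> H2
  lookup 11.3.221.127: bits 0 walk d0:H0→d1:- -> H0
  add 115.44.0.0/16 -> H2 at depth 16

== LOOKUPS ==
["H1","H2","H0"]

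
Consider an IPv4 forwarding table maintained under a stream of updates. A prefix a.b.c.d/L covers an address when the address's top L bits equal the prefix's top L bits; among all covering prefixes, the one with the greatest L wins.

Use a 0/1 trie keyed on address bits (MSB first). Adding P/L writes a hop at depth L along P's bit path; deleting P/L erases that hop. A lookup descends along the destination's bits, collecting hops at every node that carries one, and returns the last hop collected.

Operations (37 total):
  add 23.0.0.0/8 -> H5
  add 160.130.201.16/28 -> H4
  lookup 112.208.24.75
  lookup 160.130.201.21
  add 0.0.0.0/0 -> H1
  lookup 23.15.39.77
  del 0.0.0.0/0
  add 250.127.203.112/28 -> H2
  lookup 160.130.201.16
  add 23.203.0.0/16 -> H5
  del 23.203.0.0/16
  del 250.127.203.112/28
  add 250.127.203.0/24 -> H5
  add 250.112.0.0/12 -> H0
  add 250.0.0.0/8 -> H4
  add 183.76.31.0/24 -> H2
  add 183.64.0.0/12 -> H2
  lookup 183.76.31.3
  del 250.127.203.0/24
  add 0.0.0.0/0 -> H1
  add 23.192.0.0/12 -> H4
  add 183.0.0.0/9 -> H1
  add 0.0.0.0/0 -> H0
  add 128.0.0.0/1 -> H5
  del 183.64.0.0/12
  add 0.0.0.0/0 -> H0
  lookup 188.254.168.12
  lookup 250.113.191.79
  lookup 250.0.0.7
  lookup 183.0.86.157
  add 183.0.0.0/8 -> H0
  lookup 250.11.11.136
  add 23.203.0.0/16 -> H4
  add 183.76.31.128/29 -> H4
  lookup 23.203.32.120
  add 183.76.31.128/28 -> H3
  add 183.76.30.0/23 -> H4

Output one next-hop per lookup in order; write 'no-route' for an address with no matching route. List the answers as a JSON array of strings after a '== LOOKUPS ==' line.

Trace:
  + 23.0.0.0/8 (H5) depth=8
  + 160.130.201.16/28 (H4) depth=28
  Q 112.208.24.75: descend 0 ; hops seen [∅] ; pick no-route
  Q 160.130.201.21: descend 1010000010000010110010010001 ; hops seen [H4] ; pick H4
  + 0.0.0.0/0 (H1) depth=0
  Q 23.15.39.77: descend 00010111 ; hops seen [H1,H5] ; pick H5
  - 0.0.0.0/0 clear@0
  + 250.127.203.112/28 (H2) depth=28
  Q 160.130.201.16: descend 1010000010000010110010010001 ; hops seen [H4] ; pick H4
  + 23.203.0.0/16 (H5) depth=16
  - 23.203.0.0/16 clear@16
  - 250.127.203.112/28 clear@28
  + 250.127.203.0/24 (H5) depth=24
  + 250.112.0.0/12 (H0) depth=12
  + 250.0.0.0/8 (H4) depth=8
  + 183.76.31.0/24 (H2) depth=24
  + 183.64.0.0/12 (H2) depth=12
  Q 183.76.31.3: descend 101101110100110000011111 ; hops seen [H2,H2] ; pick H2
  - 250.127.203.0/24 clear@24
  + 0.0.0.0/0 (H1) depth=0
  + 23.192.0.0/12 (H4) depth=12
  + 183.0.0.0/9 (H1) depth=9
  + 0.0.0.0/0 (H0) depth=0
  + 128.0.0.0/1 (H5) depth=1
  - 183.64.0.0/12 clear@12
  + 0.0.0.0/0 (H0) depth=0
  Q 188.254.168.12: descend 1011 ; hops seen [H0,H5] ; pick H5
  Q 250.113.191.79: descend 111110100111 ; hops seen [H0,H5,H4,H0] ; pick H0
  Q 250.0.0.7: descend 111110100 ; hops seen [H0,H5,H4] ; pick H4
  Q 183.0.86.157: descend 101101110 ; hops seen [H0,H5,H1] ; pick H1
  + 183.0.0.0/8 (H0) depth=8
  Q 250.11.11.136: descend 111110100 ; hops seen [H0,H5,H4] ; pick H4
  + 23.203.0.0/16 (H4) depth=16
  + 183.76.31.128/29 (H4) depth=29
  Q 23.203.32.120: descend 0001011111001011 ; hops seen [H0,H5,H4,H4] ; pick H4
  + 183.76.31.128/28 (H3) depth=28
  + 183.76.30.0/23 (H4) depth=23

== LOOKUPS ==
["no-route","H4","H5","H4","H2","H5","H0","H4","H1","H4","H4"]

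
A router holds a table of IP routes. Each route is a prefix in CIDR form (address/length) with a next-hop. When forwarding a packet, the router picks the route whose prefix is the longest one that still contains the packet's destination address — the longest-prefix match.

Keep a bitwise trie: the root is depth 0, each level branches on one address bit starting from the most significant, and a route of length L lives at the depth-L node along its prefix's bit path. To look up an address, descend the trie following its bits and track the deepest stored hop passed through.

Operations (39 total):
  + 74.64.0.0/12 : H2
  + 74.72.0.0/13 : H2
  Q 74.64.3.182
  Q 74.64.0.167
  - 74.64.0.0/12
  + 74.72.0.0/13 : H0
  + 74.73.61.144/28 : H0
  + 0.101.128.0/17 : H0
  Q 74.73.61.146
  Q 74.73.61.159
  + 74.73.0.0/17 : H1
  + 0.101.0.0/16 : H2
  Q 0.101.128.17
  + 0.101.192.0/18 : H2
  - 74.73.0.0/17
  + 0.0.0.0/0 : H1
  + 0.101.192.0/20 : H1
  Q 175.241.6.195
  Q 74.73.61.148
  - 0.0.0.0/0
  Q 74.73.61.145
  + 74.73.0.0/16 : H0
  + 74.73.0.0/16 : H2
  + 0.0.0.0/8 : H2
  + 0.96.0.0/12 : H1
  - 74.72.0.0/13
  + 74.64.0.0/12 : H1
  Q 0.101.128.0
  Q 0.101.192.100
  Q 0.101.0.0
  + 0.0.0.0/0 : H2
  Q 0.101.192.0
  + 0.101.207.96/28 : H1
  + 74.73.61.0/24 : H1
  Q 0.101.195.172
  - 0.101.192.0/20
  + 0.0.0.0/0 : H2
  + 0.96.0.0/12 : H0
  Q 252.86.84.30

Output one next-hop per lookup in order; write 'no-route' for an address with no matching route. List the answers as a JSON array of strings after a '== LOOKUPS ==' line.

Trace:
  add 74.64.0.0/12 -> H2 at depth 12
  add 74.72.0.0/13 -> H2 at depth 13
  ? 74.64.3.182  path d0:-→d1:-→d2:-→d3:-→d4:-→d5:-→d6:-→d7:-→d8:-→d9:-→d10:-→d11:-→d12:H2  best=H2
  ? 74.64.0.167  path d0:-→d1:-→d2:-→d3:-→d4:-→d5:-→d6:-→d7:-→d8:-→d9:-→d10:-→d11:-→d12:H2  best=H2
  - 74.64.0.0/12 clear@12
  add 74.72.0.0/13 -> H0 at depth 13
  add 74.73.61.144/28 -> H0 at depth 28
  add 0.101.128.0/17 -> H0 at depth 17
  ? 74.73.61.146  path d0:-→d1:-→d2:-→d3:-→d4:-→d5:-→d6:-→d7:-→d8:-→d9:-→d10:-→d11:-→d12:-→d13:H0→d14:-→d15:-→d16:-→d17:-→d18:-→d19:-→d20:-→d21:-→d22:-→d23:-→d24:-→d25:-→d26:-→d27:-→d28:H0  best=H0
  ? 74.73.61.159  path d0:-→d1:-→d2:-→d3:-→d4:-→d5:-→d6:-→d7:-→d8:-→d9:-→d10:-→d11:-→d12:-→d13:H0→d14:-→d15:-→d16:-→d17:-→d18:-→d19:-→d20:-→d21:-→d22:-→d23:-→d24:-→d25:-→d26:-→d27:-→d28:H0  best=H0
  add 74.73.0.0/17 -> H1 at depth 17
  add 0.101.0.0/16 -> H2 at depth 16
  ? 0.101.128.17  path d0:-→d1:-→d2:-→d3:-→d4:-→d5:-→d6:-→d7:-→d8:-→d9:-→d10:-→d11:-→d12:-→d13:-→d14:-→d15:-→d16:H2→d17:H0  best=H0
  add 0.101.192.0/18 -> H2 at depth 18
  - 74.73.0.0/17 clear@17
  add 0.0.0.0/0 -> H1 at depth 0
  add 0.101.192.0/20 -> H1 at depth 20
  ? 175.241.6.195  path d0:H1  best=H1
  ? 74.73.61.148  path d0:H1→d1:-→d2:-→d3:-→d4:-→d5:-→d6:-→d7:-→d8:-→d9:-→d10:-→d11:-→d12:-→d13:H0→d14:-→d15:-→d16:-→d17:-→d18:-→d19:-→d20:-→d21:-→d22:-→d23:-→d24:-→d25:-→d26:-→d27:-→d28:H0  best=H0
  - 0.0.0.0/0 clear@0
  ? 74.73.61.145  path d0:-→d1:-→d2:-→d3:-→d4:-→d5:-→d6:-→d7:-→d8:-→d9:-→d10:-→d11:-→d12:-→d13:H0→d14:-→d15:-→d16:-→d17:-→d18:-→d19:-→d20:-→d21:-→d22:-→d23:-→d24:-→d25:-→d26:-→d27:-→d28:H0  best=H0
  add 74.73.0.0/16 -> H0 at depth 16
  add 74.73.0.0/16 -> H2 at depth 16
  add 0.0.0.0/8 -> H2 at depth 8
  add 0.96.0.0/12 -> H1 at depth 12
  - 74.72.0.0/13 clear@13
  add 74.64.0.0/12 -> H1 at depth 12
  ? 0.101.128.0  path d0:-→d1:-→d2:-→d3:-→d4:-→d5:-→d6:-→d7:-→d8:H2→d9:-→d10:-→d11:-→d12:H1→d13:-→d14:-→d15:-→d16:H2→d17:H0  best=H0
  ? 0.101.192.100  path d0:-→d1:-→d2:-→d3:-→d4:-→d5:-→d6:-→d7:-→d8:H2→d9:-→d10:-→d11:-→d12:H1→d13:-→d14:-→d15:-→d16:H2→d17:H0→d18:H2→d19:-→d20:H1  best=H1
  ? 0.101.0.0  path d0:-→d1:-→d2:-→d3:-→d4:-→d5:-→d6:-→d7:-→d8:H2→d9:-→d10:-→d11:-→d12:H1→d13:-→d14:-→d15:-→d16:H2  best=H2
  add 0.0.0.0/0 -> H2 at depth 0
  ? 0.101.192.0  path d0:H2→d1:-→d2:-→d3:-→d4:-→d5:-→d6:-→d7:-→d8:H2→d9:-→d10:-→d11:-→d12:H1→d13:-→d14:-→d15:-→d16:H2→d17:H0→d18:H2→d19:-→d20:H1  best=H1
  add 0.101.207.96/28 -> H1 at depth 28
  add 74.73.61.0/24 -> H1 at depth 24
  ? 0.101.195.172  path d0:H2→d1:-→d2:-→d3:-→d4:-→d5:-→d6:-→d7:-→d8:H2→d9:-→d10:-→d11:-→d12:H1→d13:-→d14:-→d15:-→d16:H2→d17:H0→d18:H2→d19:-→d20:H1  best=H1
  - 0.101.192.0/20 clear@20
  add 0.0.0.0/0 -> H2 at depth 0
  add 0.96.0.0/12 -> H0 at depth 12
  ? 252.86.84.30  path d0:H2  best=H2

== LOOKUPS ==
["H2","H2","H0","H0","H0","H1","H0","H0","H0","H1","H2","H1","H1","H2"]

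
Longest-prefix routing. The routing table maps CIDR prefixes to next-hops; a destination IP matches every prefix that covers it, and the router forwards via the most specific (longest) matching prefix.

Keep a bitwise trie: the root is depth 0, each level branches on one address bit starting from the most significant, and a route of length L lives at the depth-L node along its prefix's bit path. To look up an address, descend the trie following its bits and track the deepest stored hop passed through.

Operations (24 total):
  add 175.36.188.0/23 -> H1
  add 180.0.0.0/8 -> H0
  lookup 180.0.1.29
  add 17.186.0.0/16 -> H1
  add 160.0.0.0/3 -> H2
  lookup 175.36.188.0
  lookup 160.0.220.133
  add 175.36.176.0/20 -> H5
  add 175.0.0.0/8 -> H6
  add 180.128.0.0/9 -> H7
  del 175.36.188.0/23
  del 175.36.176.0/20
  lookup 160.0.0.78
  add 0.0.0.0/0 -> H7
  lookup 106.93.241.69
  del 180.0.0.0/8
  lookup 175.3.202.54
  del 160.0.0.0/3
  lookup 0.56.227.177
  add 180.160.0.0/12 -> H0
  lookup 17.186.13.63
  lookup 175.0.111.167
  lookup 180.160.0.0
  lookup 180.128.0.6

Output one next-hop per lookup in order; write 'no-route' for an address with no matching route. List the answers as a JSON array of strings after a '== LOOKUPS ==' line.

Apply in order:
  + 175.36.188.0/23 (H1) depth=23
  + 180.0.0.0/8 (H0) depth=8
  Q 180.0.1.29: descend 10110100 ; hops seen [H0] ; pick H0
  + 17.186.0.0/16 (H1) depth=16
  + 160.0.0.0/3 (H2) depth=3
  Q 175.36.188.0: descend 10101111001001001011110 ; hops seen [H2,H1] ; pick H1
  Q 160.0.220.133: descend 1010 ; hops seen [H2] ; pick H2
  + 175.36.176.0/20 (H5) depth=20
  + 175.0.0.0/8 (H6) depth=8
  + 180.128.0.0/9 (H7) depth=9
  - 175.36.188.0/23 clear@23
  - 175.36.176.0/20 clear@20
  Q 160.0.0.78: descend 1010 ; hops seen [H2] ; pick H2
  + 0.0.0.0/0 (H7) depth=0
  Q 106.93.241.69: descend 0 ; hops seen [H7] ; pick H7
  - 180.0.0.0/8 clear@8
  Q 175.3.202.54: descend 1010111100 ; hops seen [H7,H2,H6] ; pick H6
  - 160.0.0.0/3 clear@3
  Q 0.56.227.177: descend 000 ; hops seen [H7] ; pick H7
  + 180.160.0.0/12 (H0) depth=12
  Q 17.186.13.63: descend 0001000110111010 ; hops seen [H7,H1] ; pick H1
  Q 175.0.111.167: descend 1010111100 ; hops seen [H7,H6] ; pick H6
  Q 180.160.0.0: descend 101101001010 ; hops seen [H7,H7,H0] ; pick H0
  Q 180.128.0.6: descend 1011010010 ; hops seen [H7,H7] ; pick H7

== LOOKUPS ==
["H0","H1","H2","H2","H7","H6","H7","H1","H6","H0","H7"]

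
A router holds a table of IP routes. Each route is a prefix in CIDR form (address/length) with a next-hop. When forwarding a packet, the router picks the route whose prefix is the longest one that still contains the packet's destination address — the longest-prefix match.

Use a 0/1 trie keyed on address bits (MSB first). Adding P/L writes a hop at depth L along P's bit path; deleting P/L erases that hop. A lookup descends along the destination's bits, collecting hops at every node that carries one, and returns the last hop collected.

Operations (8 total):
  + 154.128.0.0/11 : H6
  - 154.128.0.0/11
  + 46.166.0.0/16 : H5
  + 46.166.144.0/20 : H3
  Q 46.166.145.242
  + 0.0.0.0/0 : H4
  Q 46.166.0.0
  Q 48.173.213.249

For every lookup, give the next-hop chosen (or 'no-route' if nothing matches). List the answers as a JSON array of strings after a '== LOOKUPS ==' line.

Apply in order:
  add 154.128.0.0/11 -> H6 at depth 11
  del 154.128.0.0/11 (clear depth 11)
  add 46.166.0.0/16 -> H5 at depth 16
  add 46.166.144.0/20 -> H3 at depth 20
  ? 46.166.145.242  path d0:-→d1:-→d2:-→d3:-→d4:-→d5:-→d6:-→d7:-→d8:-→d9:-→d10:-→d11:-→d12:-→d13:-→d14:-→d15:-→d16:H5→d17:-→d18:-→d19:-→d20:H3  best=H3
  add 0.0.0.0/0 -> H4 at depth 0
  ? 46.166.0.0  path d0:H4→d1:-→d2:-→d3:-→d4:-→d5:-→d6:-→d7:-→d8:-→d9:-→d10:-→d11:-→d12:-→d13:-→d14:-→d15:-→d16:H5  best=H5
  ? 48.173.213.249  path d0:H4→d1:-→d2:-→d3:-  best=H4

== LOOKUPS ==
["H3","H5","H4"]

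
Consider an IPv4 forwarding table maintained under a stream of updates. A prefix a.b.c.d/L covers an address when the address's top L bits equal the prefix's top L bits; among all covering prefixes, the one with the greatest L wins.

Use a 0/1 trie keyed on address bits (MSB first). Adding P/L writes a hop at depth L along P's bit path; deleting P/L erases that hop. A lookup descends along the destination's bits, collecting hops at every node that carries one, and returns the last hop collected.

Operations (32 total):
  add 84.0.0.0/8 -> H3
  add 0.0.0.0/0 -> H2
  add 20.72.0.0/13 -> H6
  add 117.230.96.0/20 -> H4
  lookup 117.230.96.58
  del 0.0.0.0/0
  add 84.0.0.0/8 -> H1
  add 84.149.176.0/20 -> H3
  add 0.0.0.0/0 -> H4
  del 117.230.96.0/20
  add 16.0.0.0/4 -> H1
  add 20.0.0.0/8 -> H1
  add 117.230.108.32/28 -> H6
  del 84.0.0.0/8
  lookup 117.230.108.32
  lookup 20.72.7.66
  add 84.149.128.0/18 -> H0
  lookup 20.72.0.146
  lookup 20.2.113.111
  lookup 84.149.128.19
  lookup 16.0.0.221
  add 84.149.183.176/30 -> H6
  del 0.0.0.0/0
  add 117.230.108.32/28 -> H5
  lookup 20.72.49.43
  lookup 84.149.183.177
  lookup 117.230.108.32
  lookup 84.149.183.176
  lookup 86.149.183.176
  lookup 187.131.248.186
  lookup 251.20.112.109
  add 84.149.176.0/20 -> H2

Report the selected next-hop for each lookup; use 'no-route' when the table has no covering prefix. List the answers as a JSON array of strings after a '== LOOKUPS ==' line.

Process each operation:
  add 84.0.0.0/8 -> H3 at depth 8
  add 0.0.0.0/0 -> H2 at depth 0
  add 20.72.0.0/13 -> H6 at depth 13
  add 117.230.96.0/20 -> H4 at depth 20
  Q 117.230.96.58: descend 01110101111001100110 ; hops seen [H2,H4] ; pick H4
  del 0.0.0.0/0 (clear depth 0)
  add 84.0.0.0/8 -> H1 at depth 8
  add 84.149.176.0/20 -> H3 at depth 20
  add 0.0.0.0/0 -> H4 at depth 0
  del 117.230.96.0/20 (clear depth 20)
  add 16.0.0.0/4 -> H1 at depth 4
  add 20.0.0.0/8 -> H1 at depth 8
  add 117.230.108.32/28 -> H6 at depth 28
  del 84.0.0.0/8 (clear depth 8)
  Q 117.230.108.32: descend 0111010111100110011011000010 ; hops seen [H4,H6] ; pick H6
  Q 20.72.7.66: descend 0001010001001 ; hops seen [H4,H1,H1,H6] ; pick H6
  add 84.149.128.0/18 -> H0 at depth 18
  Q 20.72.0.146: descend 0001010001001 ; hops seen [H4,H1,H1,H6] ; pick H6
  Q 20.2.113.111: descend 000101000 ; hops seen [H4,H1,H1] ; pick H1
  Q 84.149.128.19: descend 010101001001010110 ; hops seen [H4,H0] ; pick H0
  Q 16.0.0.221: descend 00010 ; hops seen [H4,H1] ; pick H1
  add 84.149.183.176/30 -> H6 at depth 30
  del 0.0.0.0/0 (clear depth 0)
  add 117.230.108.32/28 -> H5 at depth 28
  Q 20.72.49.43: descend 0001010001001 ; hops seen [H1,H1,H6] ; pick H6
  Q 84.149.183.177: descend 010101001001010110110111101100 ; hops seen [H0,H3,H6] ; pick H6
  Q 117.230.108.32: descend 0111010111100110011011000010 ; hops seen [H5] ; pick H5
  Q 84.149.183.176: descend 010101001001010110110111101100 ; hops seen [H0,H3,H6] ; pick H6
  Q 86.149.183.176: descend 010101 ; hops seen [∅] ; pick no-route
  Q 187.131.248.186: descend ε ; hops seen [∅] ; pick no-route
  Q 251.20.112.109: descend ε ; hops seen [∅] ; pick no-route
  add 84.149.176.0/20 -> H2 at depth 20

== LOOKUPS ==
["H4","H6","H6","H6","H1","H0","H1","H6","H6","H5","H6","no-route","no-route","no-route"]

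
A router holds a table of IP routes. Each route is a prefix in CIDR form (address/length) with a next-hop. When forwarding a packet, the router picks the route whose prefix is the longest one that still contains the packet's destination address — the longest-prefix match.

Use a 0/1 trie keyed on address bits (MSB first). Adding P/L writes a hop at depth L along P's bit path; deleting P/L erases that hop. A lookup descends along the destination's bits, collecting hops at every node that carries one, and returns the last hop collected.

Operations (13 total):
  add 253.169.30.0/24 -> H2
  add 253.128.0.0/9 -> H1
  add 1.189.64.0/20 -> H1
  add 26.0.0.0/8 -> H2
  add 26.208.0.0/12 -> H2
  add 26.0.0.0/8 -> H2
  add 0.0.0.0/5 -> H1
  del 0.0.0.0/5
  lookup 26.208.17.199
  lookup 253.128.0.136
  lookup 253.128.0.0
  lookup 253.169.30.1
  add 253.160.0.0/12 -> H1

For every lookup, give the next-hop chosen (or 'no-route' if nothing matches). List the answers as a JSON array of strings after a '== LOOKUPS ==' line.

Apply in order:
  + 253.169.30.0/24 (H2) depth=24
  + 253.128.0.0/9 (H1) depth=9
  + 1.189.64.0/20 (H1) depth=20
  + 26.0.0.0/8 (H2) depth=8
  + 26.208.0.0/12 (H2) depth=12
  + 26.0.0.0/8 (H2) depth=8
  + 0.0.0.0/5 (H1) depth=5
  del 0.0.0.0/5 (clear depth 5)
  lookup 26.208.17.199: bits 000110101101 walk d0:-→d1:-→d2:-→d3:-→d4:-→d5:-→d6:-→d7:-→d8:H2→d9:-→d10:-→d11:-→d12:H2 -> H2
  lookup 253.128.0.136: bits 1111110110 walk d0:-→d1:-→d2:-→d3:-→d4:-→d5:-→d6:-→d7:-→d8:-→d9:H1→d10:- -> H1
  lookup 253.128.0.0: bits 1111110110 walk d0:-→d1:-→d2:-→d3:-→d4:-→d5:-→d6:-→d7:-→d8:-→d9:H1→d10:- -> H1
  lookup 253.169.30.1: bits 111111011010100100011110 walk d0:-→d1:-→d2:-→d3:-→d4:-→d5:-→d6:-→d7:-→d8:-→d9:H1→d10:-→d11:-→d12:-→d13:-→d14:-→d15:-→d16:-→d17:-→d18:-→d19:-→d20:-→d21:-→d22:-→d23:-→d24:H2 -> H2
  + 253.160.0.0/12 (H1) depth=12

== LOOKUPS ==
["H2","H1","H1","H2"]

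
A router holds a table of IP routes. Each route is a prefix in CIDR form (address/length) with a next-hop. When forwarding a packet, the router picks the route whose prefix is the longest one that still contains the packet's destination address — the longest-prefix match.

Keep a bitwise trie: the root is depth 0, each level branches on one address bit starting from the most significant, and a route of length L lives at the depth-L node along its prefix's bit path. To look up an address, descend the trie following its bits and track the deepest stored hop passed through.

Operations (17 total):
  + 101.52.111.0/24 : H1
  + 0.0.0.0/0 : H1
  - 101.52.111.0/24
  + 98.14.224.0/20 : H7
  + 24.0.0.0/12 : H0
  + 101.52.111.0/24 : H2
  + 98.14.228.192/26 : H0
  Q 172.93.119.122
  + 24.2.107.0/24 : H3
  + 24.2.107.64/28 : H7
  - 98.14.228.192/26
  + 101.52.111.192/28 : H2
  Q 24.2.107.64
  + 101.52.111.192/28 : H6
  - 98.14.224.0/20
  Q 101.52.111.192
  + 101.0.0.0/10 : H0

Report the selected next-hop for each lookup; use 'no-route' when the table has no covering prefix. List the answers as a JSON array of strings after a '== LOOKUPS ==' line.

Apply in order:
  add 101.52.111.0/24 -> H1 at depth 24
  add 0.0.0.0/0 -> H1 at depth 0
  del 101.52.111.0/24 (clear depth 24)
  add 98.14.224.0/20 -> H7 at depth 20
  add 24.0.0.0/12 -> H0 at depth 12
  add 101.52.111.0/24 -> H2 at depth 24
  add 98.14.228.192/26 -> H0 at depth 26
  lookup 172.93.119.122: bits ε walk d0:H1 -> H1
  add 24.2.107.0/24 -> H3 at depth 24
  add 24.2.107.64/28 -> H7 at depth 28
  del 98.14.228.192/26 (clear depth 26)
  add 101.52.111.192/28 -> H2 at depth 28
  lookup 24.2.107.64: bits 0001100000000010011010110100 walk d0:H1→d1:-→d2:-→d3:-→d4:-→d5:-→d6:-→d7:-→d8:-→d9:-→d10:-→d11:-→d12:H0→d13:-→d14:-→d15:-→d16:-→d17:-→d18:-→d19:-→d20:-→d21:-→d22:-→d23:-→d24:H3→d25:-→d26:-→d27:-→d28:H7 -> H7
  add 101.52.111.192/28 -> H6 at depth 28
  del 98.14.224.0/20 (clear depth 20)
  lookup 101.52.111.192: bits 0110010100110100011011111100 walk d0:H1→d1:-→d2:-→d3:-→d4:-→d5:-→d6:-→d7:-→d8:-→d9:-→d10:-→d11:-→d12:-→d13:-→d14:-→d15:-→d16:-→d17:-→d18:-→d19:-→d20:-→d21:-→d22:-→d23:-→d24:H2→d25:-→d26:-→d27:-→d28:H6 -> H6
  add 101.0.0.0/10 -> H0 at depth 10

== LOOKUPS ==
["H1","H7","H6"]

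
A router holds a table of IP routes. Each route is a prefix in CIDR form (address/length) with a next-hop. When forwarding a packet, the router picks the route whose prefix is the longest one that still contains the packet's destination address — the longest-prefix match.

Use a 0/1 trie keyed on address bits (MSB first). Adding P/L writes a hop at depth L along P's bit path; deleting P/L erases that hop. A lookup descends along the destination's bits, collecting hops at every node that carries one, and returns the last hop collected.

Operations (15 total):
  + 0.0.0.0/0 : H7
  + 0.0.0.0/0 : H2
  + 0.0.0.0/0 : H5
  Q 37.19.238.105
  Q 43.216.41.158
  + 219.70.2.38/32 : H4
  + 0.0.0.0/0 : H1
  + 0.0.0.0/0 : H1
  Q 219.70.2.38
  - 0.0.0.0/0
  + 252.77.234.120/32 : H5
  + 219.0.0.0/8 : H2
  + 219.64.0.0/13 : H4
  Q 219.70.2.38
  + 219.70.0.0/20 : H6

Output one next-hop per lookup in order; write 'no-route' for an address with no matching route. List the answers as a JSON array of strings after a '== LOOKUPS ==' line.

Process each operation:
  add 0.0.0.0/0 -> H7 at depth 0
  add 0.0.0.0/0 -> H2 at depth 0
  add 0.0.0.0/0 -> H5 at depth 0
  lookup 37.19.238.105: bits ε walk d0:H5 -> H5
  lookup 43.216.41.158: bits ε walk d0:H5 -> H5
  add 219.70.2.38/32 -> H4 at depth 32
  add 0.0.0.0/0 -> H1 at depth 0
  add 0.0.0.0/0 -> H1 at depth 0
  lookup 219.70.2.38: bits 11011011010001100000001000100110 walk d0:H1→d1:-→d2:-→d3:-→d4:-→d5:-→d6:-→d7:-→d8:-→d9:-→d10:-→d11:-→d12:-→d13:-→d14:-→d15:-→d16:-→d17:-→d18:-→d19:-→d20:-→d21:-→d22:-→d23:-→d24:-→d25:-→d26:-→d27:-→d28:-→d29:-→d30:-→d31:-→d32:H4 -> H4
  del 0.0.0.0/0 (clear depth 0)
  add 252.77.234.120/32 -> H5 at depth 32
  add 219.0.0.0/8 -> H2 at depth 8
  add 219.64.0.0/13 -> H4 at depth 13
  lookup 219.70.2.38: bits 11011011010001100000001000100110 walk d0:-→d1:-→d2:-→d3:-→d4:-→d5:-→d6:-→d7:-→d8:H2→d9:-→d10:-→d11:-→d12:-→d13:H4→d14:-→d15:-→d16:-→d17:-→d18:-→d19:-→d20:-→d21:-→d22:-→d23:-→d24:-→d25:-→d26:-→d27:-→d28:-→d29:-→d30:-→d31:-→d32:H4 -> H4
  add 219.70.0.0/20 -> H6 at depth 20

== LOOKUPS ==
["H5","H5","H4","H4"]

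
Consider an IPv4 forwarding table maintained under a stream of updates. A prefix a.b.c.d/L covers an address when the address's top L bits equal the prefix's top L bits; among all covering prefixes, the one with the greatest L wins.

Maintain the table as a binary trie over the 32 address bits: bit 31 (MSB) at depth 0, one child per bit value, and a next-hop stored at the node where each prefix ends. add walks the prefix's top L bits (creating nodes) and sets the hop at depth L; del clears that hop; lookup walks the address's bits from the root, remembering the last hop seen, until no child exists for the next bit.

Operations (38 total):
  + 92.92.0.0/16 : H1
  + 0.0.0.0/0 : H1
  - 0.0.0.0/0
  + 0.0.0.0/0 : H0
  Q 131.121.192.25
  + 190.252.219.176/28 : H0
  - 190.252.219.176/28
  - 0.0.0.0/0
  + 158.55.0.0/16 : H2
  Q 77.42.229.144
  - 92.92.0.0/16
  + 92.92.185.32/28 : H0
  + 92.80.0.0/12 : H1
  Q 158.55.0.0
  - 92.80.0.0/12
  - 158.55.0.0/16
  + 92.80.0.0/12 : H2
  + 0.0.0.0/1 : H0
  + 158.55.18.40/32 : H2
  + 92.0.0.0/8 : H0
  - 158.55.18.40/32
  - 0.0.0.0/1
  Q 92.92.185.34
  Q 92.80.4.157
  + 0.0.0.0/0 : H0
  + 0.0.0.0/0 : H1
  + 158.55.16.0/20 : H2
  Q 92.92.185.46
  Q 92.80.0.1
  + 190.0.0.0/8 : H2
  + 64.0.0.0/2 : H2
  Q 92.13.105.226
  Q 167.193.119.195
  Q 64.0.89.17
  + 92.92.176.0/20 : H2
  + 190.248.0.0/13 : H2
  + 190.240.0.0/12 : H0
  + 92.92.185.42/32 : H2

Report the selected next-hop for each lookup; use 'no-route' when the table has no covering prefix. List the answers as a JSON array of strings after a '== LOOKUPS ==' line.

Process each operation:
  + 92.92.0.0/16 (H1) depth=16
  + 0.0.0.0/0 (H1) depth=0
  del 0.0.0.0/0 (clear depth 0)
  + 0.0.0.0/0 (H0) depth=0
  ? 131.121.192.25  path d0:H0  best=H0
  + 190.252.219.176/28 (H0) depth=28
  del 190.252.219.176/28 (clear depth 28)
  del 0.0.0.0/0 (clear depth 0)
  + 158.55.0.0/16 (H2) depth=16
  ? 77.42.229.144  path d0:-→d1:-→d2:-→d3:-  best=no-route
  del 92.92.0.0/16 (clear depth 16)
  + 92.92.185.32/28 (H0) depth=28
  + 92.80.0.0/12 (H1) depth=12
  ? 158.55.0.0  path d0:-→d1:-→d2:-→d3:-→d4:-→d5:-→d6:-→d7:-→d8:-→d9:-→d10:-→d11:-→d12:-→d13:-→d14:-→d15:-→d16:H2  best=H2
  del 92.80.0.0/12 (clear depth 12)
  del 158.55.0.0/16 (clear depth 16)
  + 92.80.0.0/12 (H2) depth=12
  + 0.0.0.0/1 (H0) depth=1
  + 158.55.18.40/32 (H2) depth=32
  + 92.0.0.0/8 (H0) depth=8
  del 158.55.18.40/32 (clear depth 32)
  del 0.0.0.0/1 (clear depth 1)
  ? 92.92.185.34  path d0:-→d1:-→d2:-→d3:-→d4:-→d5:-→d6:-→d7:-→d8:H0→d9:-→d10:-→d11:-→d12:H2→d13:-→d14:-→d15:-→d16:-→d17:-→d18:-→d19:-→d20:-→d21:-→d22:-→d23:-→d24:-→d25:-→d26:-→d27:-→d28:H0  best=H0
  ? 92.80.4.157  path d0:-→d1:-→d2:-→d3:-→d4:-→d5:-→d6:-→d7:-→d8:H0→d9:-→d10:-→d11:-→d12:H2  best=H2
  + 0.0.0.0/0 (H0) depth=0
  + 0.0.0.0/0 (H1) depth=0
  + 158.55.16.0/20 (H2) depth=20
  ? 92.92.185.46  path d0:H1→d1:-→d2:-→d3:-→d4:-→d5:-→d6:-→d7:-→d8:H0→d9:-→d10:-→d11:-→d12:H2→d13:-→d14:-→d15:-→d16:-→d17:-→d18:-→d19:-→d20:-→d21:-→d22:-→d23:-→d24:-→d25:-→d26:-→d27:-→d28:H0  best=H0
  ? 92.80.0.1  path d0:H1→d1:-→d2:-→d3:-→d4:-→d5:-→d6:-→d7:-→d8:H0→d9:-→d10:-→d11:-→d12:H2  best=H2
  + 190.0.0.0/8 (H2) depth=8
  + 64.0.0.0/2 (H2) depth=2
  ? 92.13.105.226  path d0:H1→d1:-→d2:H2→d3:-→d4:-→d5:-→d6:-→d7:-→d8:H0→d9:-  best=H0
  ? 167.193.119.195  path d0:H1→d1:-→d2:-→d3:-  best=H1
  ? 64.0.89.17  path d0:H1→d1:-→d2:H2→d3:-  best=H2
  + 92.92.176.0/20 (H2) depth=20
  + 190.248.0.0/13 (H2) depth=13
  + 190.240.0.0/12 (H0) depth=12
  + 92.92.185.42/32 (H2) depth=32

== LOOKUPS ==
["H0","no-route","H2","H0","H2","H0","H2","H0","H1","H2"]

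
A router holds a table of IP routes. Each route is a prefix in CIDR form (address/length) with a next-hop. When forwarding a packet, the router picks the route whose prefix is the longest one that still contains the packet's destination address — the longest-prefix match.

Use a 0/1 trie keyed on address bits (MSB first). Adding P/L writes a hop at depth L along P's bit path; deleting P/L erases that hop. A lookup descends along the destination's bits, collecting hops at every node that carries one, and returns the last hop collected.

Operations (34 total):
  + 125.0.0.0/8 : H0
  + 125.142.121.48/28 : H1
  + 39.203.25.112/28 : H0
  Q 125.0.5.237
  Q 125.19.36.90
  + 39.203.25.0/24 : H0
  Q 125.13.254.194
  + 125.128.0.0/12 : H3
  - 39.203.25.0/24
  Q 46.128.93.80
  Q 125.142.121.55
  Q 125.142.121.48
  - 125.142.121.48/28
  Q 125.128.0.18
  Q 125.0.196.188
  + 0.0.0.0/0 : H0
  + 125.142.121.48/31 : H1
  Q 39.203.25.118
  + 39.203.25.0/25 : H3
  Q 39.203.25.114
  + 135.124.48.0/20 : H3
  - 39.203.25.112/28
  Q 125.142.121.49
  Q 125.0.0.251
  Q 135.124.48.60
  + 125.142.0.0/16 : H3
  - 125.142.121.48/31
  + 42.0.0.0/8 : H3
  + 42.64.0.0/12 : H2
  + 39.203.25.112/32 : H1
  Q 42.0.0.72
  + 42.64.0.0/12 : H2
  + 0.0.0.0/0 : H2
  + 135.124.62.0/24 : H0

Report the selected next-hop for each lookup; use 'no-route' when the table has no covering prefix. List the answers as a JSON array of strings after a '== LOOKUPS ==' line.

Trace:
  + 125.0.0.0/8 (H0) depth=8
  + 125.142.121.48/28 (H1) depth=28
  + 39.203.25.112/28 (H0) depth=28
  Q 125.0.5.237: descend 01111101 ; hops seen [H0] ; pick H0
  Q 125.19.36.90: descend 01111101 ; hops seen [H0] ; pick H0
  + 39.203.25.0/24 (H0) depth=24
  Q 125.13.254.194: descend 01111101 ; hops seen [H0] ; pick H0
  + 125.128.0.0/12 (H3) depth=12
  - 39.203.25.0/24 clear@24
  Q 46.128.93.80: descend 0010 ; hops seen [∅] ; pick no-route
  Q 125.142.121.55: descend 0111110110001110011110010011 ; hops seen [H0,H3,H1] ; pick H1
  Q 125.142.121.48: descend 0111110110001110011110010011 ; hops seen [H0,H3,H1] ; pick H1
  - 125.142.121.48/28 clear@28
  Q 125.128.0.18: descend 011111011000 ; hops seen [H0,H3] ; pick H3
  Q 125.0.196.188: descend 01111101 ; hops seen [H0] ; pick H0
  + 0.0.0.0/0 (H0) depth=0
  + 125.142.121.48/31 (H1) depth=31
  Q 39.203.25.118: descend 0010011111001011000110010111 ; hops seen [H0,H0] ; pick H0
  + 39.203.25.0/25 (H3) depth=25
  Q 39.203.25.114: descend 0010011111001011000110010111 ; hops seen [H0,H3,H0] ; pick H0
  + 135.124.48.0/20 (H3) depth=20
  - 39.203.25.112/28 clear@28
  Q 125.142.121.49: descend 0111110110001110011110010011000 ; hops seen [H0,H0,H3,H1] ; pick H1
  Q 125.0.0.251: descend 01111101 ; hops seen [H0,H0] ; pick H0
  Q 135.124.48.60: descend 10000111011111000011 ; hops seen [H0,H3] ; pick H3
  + 125.142.0.0/16 (H3) depth=16
  - 125.142.121.48/31 clear@31
  + 42.0.0.0/8 (H3) depth=8
  + 42.64.0.0/12 (H2) depth=12
  + 39.203.25.112/32 (H1) depth=32
  Q 42.0.0.72: descend 001010100 ; hops seen [H0,H3] ; pick H3
  + 42.64.0.0/12 (H2) depth=12
  + 0.0.0.0/0 (H2) depth=0
  + 135.124.62.0/24 (H0) depth=24

== LOOKUPS ==
["H0","H0","H0","no-route","H1","H1","H3","H0","H0","H0","H1","H0","H3","H3"]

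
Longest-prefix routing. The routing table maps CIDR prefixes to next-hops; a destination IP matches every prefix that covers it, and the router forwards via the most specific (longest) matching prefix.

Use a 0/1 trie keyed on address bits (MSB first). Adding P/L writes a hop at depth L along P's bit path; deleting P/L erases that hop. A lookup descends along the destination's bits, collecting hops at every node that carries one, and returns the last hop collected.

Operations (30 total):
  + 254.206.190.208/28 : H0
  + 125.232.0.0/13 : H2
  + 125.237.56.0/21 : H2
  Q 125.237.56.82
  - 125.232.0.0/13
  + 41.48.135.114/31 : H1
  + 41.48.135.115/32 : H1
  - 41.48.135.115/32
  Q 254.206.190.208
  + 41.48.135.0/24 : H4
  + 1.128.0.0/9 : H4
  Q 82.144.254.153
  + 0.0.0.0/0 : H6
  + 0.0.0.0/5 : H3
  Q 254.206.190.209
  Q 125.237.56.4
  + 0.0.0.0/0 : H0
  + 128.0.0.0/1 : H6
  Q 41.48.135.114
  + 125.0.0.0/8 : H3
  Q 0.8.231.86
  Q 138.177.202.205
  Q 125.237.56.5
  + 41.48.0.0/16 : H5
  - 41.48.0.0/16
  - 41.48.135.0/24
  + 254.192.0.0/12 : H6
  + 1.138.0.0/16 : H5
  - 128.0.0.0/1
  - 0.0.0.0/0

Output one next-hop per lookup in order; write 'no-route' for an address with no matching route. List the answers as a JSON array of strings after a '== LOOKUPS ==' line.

Trace:
  + 254.206.190.208/28 (H0) depth=28
  + 125.232.0.0/13 (H2) depth=13
  + 125.237.56.0/21 (H2) depth=21
  lookup 125.237.56.82: bits 011111011110110100111 walk d0:-→d1:-→d2:-→d3:-→d4:-→d5:-→d6:-→d7:-→d8:-→d9:-→d10:-→d11:-→d12:-→d13:H2→d14:-→d15:-→d16:-→d17:-→d18:-→d19:-→d20:-→d21:H2 -> H2
  del 125.232.0.0/13 (clear depth 13)
  + 41.48.135.114/31 (H1) depth=31
  + 41.48.135.115/32 (H1) depth=32
  del 41.48.135.115/32 (clear depth 32)
  lookup 254.206.190.208: bits 1111111011001110101111101101 walk d0:-→d1:-→d2:-→d3:-→d4:-→d5:-→d6:-→d7:-→d8:-→d9:-→d10:-→d11:-→d12:-→d13:-→d14:-→d15:-→d16:-→d17:-→d18:-→d19:-→d20:-→d21:-→d22:-→d23:-→d24:-→d25:-→d26:-→d27:-→d28:H0 -> H0
  + 41.48.135.0/24 (H4) depth=24
  + 1.128.0.0/9 (H4) depth=9
  lookup 82.144.254.153: bits 01 walk d0:-→d1:-→d2:- -> no-route
  + 0.0.0.0/0 (H6) depth=0
  + 0.0.0.0/5 (H3) depth=5
  lookup 254.206.190.209: bits 1111111011001110101111101101 walk d0:H6→d1:-→d2:-→d3:-→d4:-→d5:-→d6:-→d7:-→d8:-→d9:-→d10:-→d11:-→d12:-→d13:-→d14:-→d15:-→d16:-→d17:-→d18:-→d19:-→d20:-→d21:-→d22:-→d23:-→d24:-→d25:-→d26:-→d27:-→d28:H0 -> H0
  lookup 125.237.56.4: bits 011111011110110100111 walk d0:H6→d1:-→d2:-→d3:-→d4:-→d5:-→d6:-→d7:-→d8:-→d9:-→d10:-→d11:-→d12:-→d13:-→d14:-→d15:-→d16:-→d17:-→d18:-→d19:-→d20:-→d21:H2 -> H2
  + 0.0.0.0/0 (H0) depth=0
  + 128.0.0.0/1 (H6) depth=1
  lookup 41.48.135.114: bits 0010100100110000100001110111001 walk d0:H0→d1:-→d2:-→d3:-→d4:-→d5:-→d6:-→d7:-→d8:-→d9:-→d10:-→d11:-→d12:-→d13:-→d14:-→d15:-→d16:-→d17:-→d18:-→d19:-→d20:-→d21:-→d22:-→d23:-→d24:H4→d25:-→d26:-→d27:-→d28:-→d29:-→d30:-→d31:H1 -> H1
  + 125.0.0.0/8 (H3) depth=8
  lookup 0.8.231.86: bits 0000000 walk d0:H0→d1:-→d2:-→d3:-→d4:-→d5:H3→d6:-→d7:- -> H3
  lookup 138.177.202.205: bits 1 walk d0:H0→d1:H6 -> H6
  lookup 125.237.56.5: bits 011111011110110100111 walk d0:H0→d1:-→d2:-→d3:-→d4:-→d5:-→d6:-→d7:-→d8:H3→d9:-→d10:-→d11:-→d12:-→d13:-→d14:-→d15:-→d16:-→d17:-→d18:-→d19:-→d20:-→d21:H2 -> H2
  + 41.48.0.0/16 (H5) depth=16
  del 41.48.0.0/16 (clear depth 16)
  del 41.48.135.0/24 (clear depth 24)
  + 254.192.0.0/12 (H6) depth=12
  + 1.138.0.0/16 (H5) depth=16
  del 128.0.0.0/1 (clear depth 1)
  del 0.0.0.0/0 (clear depth 0)

== LOOKUPS ==
["H2","H0","no-route","H0","H2","H1","H3","H6","H2"]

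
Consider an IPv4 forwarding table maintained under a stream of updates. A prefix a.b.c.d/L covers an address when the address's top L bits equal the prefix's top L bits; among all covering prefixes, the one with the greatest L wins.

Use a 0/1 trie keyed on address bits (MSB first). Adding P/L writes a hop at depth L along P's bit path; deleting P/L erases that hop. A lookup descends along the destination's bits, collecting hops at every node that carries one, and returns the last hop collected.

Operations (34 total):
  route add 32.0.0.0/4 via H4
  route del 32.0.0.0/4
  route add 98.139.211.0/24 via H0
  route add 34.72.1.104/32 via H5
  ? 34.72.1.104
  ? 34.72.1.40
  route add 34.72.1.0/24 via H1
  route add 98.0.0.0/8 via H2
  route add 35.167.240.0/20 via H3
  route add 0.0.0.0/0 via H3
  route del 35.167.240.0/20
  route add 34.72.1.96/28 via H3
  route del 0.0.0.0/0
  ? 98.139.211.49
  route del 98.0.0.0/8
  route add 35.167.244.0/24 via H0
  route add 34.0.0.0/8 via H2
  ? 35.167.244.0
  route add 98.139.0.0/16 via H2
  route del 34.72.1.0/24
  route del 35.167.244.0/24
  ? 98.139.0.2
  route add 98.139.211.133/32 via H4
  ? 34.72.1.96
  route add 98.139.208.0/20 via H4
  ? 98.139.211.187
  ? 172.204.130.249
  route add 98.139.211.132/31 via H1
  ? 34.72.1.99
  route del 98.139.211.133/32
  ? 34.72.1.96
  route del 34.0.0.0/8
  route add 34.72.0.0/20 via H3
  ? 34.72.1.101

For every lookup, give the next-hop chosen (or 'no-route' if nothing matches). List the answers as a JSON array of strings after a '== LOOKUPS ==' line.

Trace:
  add 32.0.0.0/4 -> H4 at depth 4
  del 32.0.0.0/4 (clear depth 4)
  add 98.139.211.0/24 -> H0 at depth 24
  add 34.72.1.104/32 -> H5 at depth 32
  lookup 34.72.1.104: bits 00100010010010000000000101101000 walk d0:-→d1:-→d2:-→d3:-→d4:-→d5:-→d6:-→d7:-→d8:-→d9:-→d10:-→d11:-→d12:-→d13:-→d14:-→d15:-→d16:-→d17:-→d18:-→d19:-→d20:-→d21:-→d22:-→d23:-→d24:-→d25:-→d26:-→d27:-→d28:-→d29:-→d30:-→d31:-→d32:H5 -> H5
  lookup 34.72.1.40: bits 0010001001001000000000010 walk d0:-→d1:-→d2:-→d3:-→d4:-→d5:-→d6:-→d7:-→d8:-→d9:-→d10:-→d11:-→d12:-→d13:-→d14:-→d15:-→d16:-→d17:-→d18:-→d19:-→d20:-→d21:-→d22:-→d23:-→d24:-→d25:- -> no-route
  add 34.72.1.0/24 -> H1 at depth 24
  add 98.0.0.0/8 -> H2 at depth 8
  add 35.167.240.0/20 -> H3 at depth 20
  add 0.0.0.0/0 -> H3 at depth 0
  del 35.167.240.0/20 (clear depth 20)
  add 34.72.1.96/28 -> H3 at depth 28
  del 0.0.0.0/0 (clear depth 0)
  lookup 98.139.211.49: bits 011000101000101111010011 walk d0:-→d1:-→d2:-→d3:-→d4:-→d5:-→d6:-→d7:-→d8:H2→d9:-→d10:-→d11:-→d12:-→d13:-→d14:-→d15:-→d16:-→d17:-→d18:-→d19:-→d20:-→d21:-→d22:-→d23:-→d24:H0 -> H0
  del 98.0.0.0/8 (clear depth 8)
  add 35.167.244.0/24 -> H0 at depth 24
  add 34.0.0.0/8 -> H2 at depth 8
  lookup 35.167.244.0: bits 001000111010011111110100 walk d0:-→d1:-→d2:-→d3:-→d4:-→d5:-→d6:-→d7:-→d8:-→d9:-→d10:-→d11:-→d12:-→d13:-→d14:-→d15:-→d16:-→d17:-→d18:-→d19:-→d20:-→d21:-→d22:-→d23:-→d24:H0 -> H0
  add 98.139.0.0/16 -> H2 at depth 16
  del 34.72.1.0/24 (clear depth 24)
  del 35.167.244.0/24 (clear depth 24)
  lookup 98.139.0.2: bits 0110001010001011 walk d0:-→d1:-→d2:-→d3:-→d4:-→d5:-→d6:-→d7:-→d8:-→d9:-→d10:-→d11:-→d12:-→d13:-→d14:-→d15:-→d16:H2 -> H2
  add 98.139.211.133/32 -> H4 at depth 32
  lookup 34.72.1.96: bits 0010001001001000000000010110 walk d0:-→d1:-→d2:-→d3:-→d4:-→d5:-→d6:-→d7:-→d8:H2→d9:-→d10:-→d11:-→d12:-→d13:-→d14:-→d15:-→d16:-→d17:-→d18:-→d19:-→d20:-→d21:-→d22:-→d23:-→d24:-→d25:-→d26:-→d27:-→d28:H3 -> H3
  add 98.139.208.0/20 -> H4 at depth 20
  lookup 98.139.211.187: bits 01100010100010111101001110 walk d0:-→d1:-→d2:-→d3:-→d4:-→d5:-→d6:-→d7:-→d8:-→d9:-→d10:-→d11:-→d12:-→d13:-→d14:-→d15:-→d16:H2→d17:-→d18:-→d19:-→d20:H4→d21:-→d22:-→d23:-→d24:H0→d25:-→d26:- -> H0
  lookup 172.204.130.249: bits ε walk d0:- -> no-route
  add 98.139.211.132/31 -> H1 at depth 31
  lookup 34.72.1.99: bits 0010001001001000000000010110 walk d0:-→d1:-→d2:-→d3:-→d4:-→d5:-→d6:-→d7:-→d8:H2→d9:-→d10:-→d11:-→d12:-→d13:-→d14:-→d15:-→d16:-→d17:-→d18:-→d19:-→d20:-→d21:-→d22:-→d23:-→d24:-→d25:-→d26:-→d27:-→d28:H3 -> H3
  del 98.139.211.133/32 (clear depth 32)
  lookup 34.72.1.96: bits 0010001001001000000000010110 walk d0:-→d1:-→d2:-→d3:-→d4:-→d5:-→d6:-→d7:-→d8:H2→d9:-→d10:-→d11:-→d12:-→d13:-→d14:-→d15:-→d16:-→d17:-→d18:-→d19:-→d20:-→d21:-→d22:-→d23:-→d24:-→d25:-→d26:-→d27:-→d28:H3 -> H3
  del 34.0.0.0/8 (clear depth 8)
  add 34.72.0.0/20 -> H3 at depth 20
  lookup 34.72.1.101: bits 0010001001001000000000010110 walk d0:-→d1:-→d2:-→d3:-→d4:-→d5:-→d6:-→d7:-→d8:-→d9:-→d10:-→d11:-→d12:-→d13:-→d14:-→d15:-→d16:-→d17:-→d18:-→d19:-→d20:H3→d21:-→d22:-→d23:-→d24:-→d25:-→d26:-→d27:-→d28:H3 -> H3

== LOOKUPS ==
["H5","no-route","H0","H0","H2","H3","H0","no-route","H3","H3","H3"]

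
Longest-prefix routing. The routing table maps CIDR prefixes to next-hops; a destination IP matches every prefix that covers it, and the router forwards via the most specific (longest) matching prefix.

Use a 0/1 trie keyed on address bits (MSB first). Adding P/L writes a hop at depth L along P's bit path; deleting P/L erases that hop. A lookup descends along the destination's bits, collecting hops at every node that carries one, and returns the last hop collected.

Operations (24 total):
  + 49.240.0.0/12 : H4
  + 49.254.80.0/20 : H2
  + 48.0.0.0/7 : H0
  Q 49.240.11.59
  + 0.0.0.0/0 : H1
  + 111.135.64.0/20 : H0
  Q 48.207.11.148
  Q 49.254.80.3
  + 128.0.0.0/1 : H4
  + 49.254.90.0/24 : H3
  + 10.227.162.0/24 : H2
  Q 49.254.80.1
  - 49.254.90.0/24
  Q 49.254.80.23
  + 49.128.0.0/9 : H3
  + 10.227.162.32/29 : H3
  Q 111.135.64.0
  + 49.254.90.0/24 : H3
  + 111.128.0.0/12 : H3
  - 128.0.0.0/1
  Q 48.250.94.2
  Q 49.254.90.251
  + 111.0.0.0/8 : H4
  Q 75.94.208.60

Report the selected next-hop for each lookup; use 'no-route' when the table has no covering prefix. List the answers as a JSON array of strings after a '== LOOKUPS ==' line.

Process each operation:
  add 49.240.0.0/12 -> H4 at depth 12
  add 49.254.80.0/20 -> H2 at depth 20
  add 48.0.0.0/7 -> H0 at depth 7
  ? 49.240.11.59  path d0:-→d1:-→d2:-→d3:-→d4:-→d5:-→d6:-→d7:H0→d8:-→d9:-→d10:-→d11:-→d12:H4  best=H4
  add 0.0.0.0/0 -> H1 at depth 0
  add 111.135.64.0/20 -> H0 at depth 20
  ? 48.207.11.148  path d0:H1→d1:-→d2:-→d3:-→d4:-→d5:-→d6:-→d7:H0  best=H0
  ? 49.254.80.3  path d0:H1→d1:-→d2:-→d3:-→d4:-→d5:-→d6:-→d7:H0→d8:-→d9:-→d10:-→d11:-→d12:H4→d13:-→d14:-→d15:-→d16:-→d17:-→d18:-→d19:-→d20:H2  best=H2
  add 128.0.0.0/1 -> H4 at depth 1
  add 49.254.90.0/24 -> H3 at depth 24
  add 10.227.162.0/24 -> H2 at depth 24
  ? 49.254.80.1  path d0:H1→d1:-→d2:-→d3:-→d4:-→d5:-→d6:-→d7:H0→d8:-→d9:-→d10:-→d11:-→d12:H4→d13:-→d14:-→d15:-→d16:-→d17:-→d18:-→d19:-→d20:H2  best=H2
  - 49.254.90.0/24 clear@24
  ? 49.254.80.23  path d0:H1→d1:-→d2:-→d3:-→d4:-→d5:-→d6:-→d7:H0→d8:-→d9:-→d10:-→d11:-→d12:H4→d13:-→d14:-→d15:-→d16:-→d17:-→d18:-→d19:-→d20:H2  best=H2
  add 49.128.0.0/9 -> H3 at depth 9
  add 10.227.162.32/29 -> H3 at depth 29
  ? 111.135.64.0  path d0:H1→d1:-→d2:-→d3:-→d4:-→d5:-→d6:-→d7:-→d8:-→d9:-→d10:-→d11:-→d12:-→d13:-→d14:-→d15:-→d16:-→d17:-→d18:-→d19:-→d20:H0  best=H0
  add 49.254.90.0/24 -> H3 at depth 24
  add 111.128.0.0/12 -> H3 at depth 12
  - 128.0.0.0/1 clear@1
  ? 48.250.94.2  path d0:H1→d1:-→d2:-→d3:-→d4:-→d5:-→d6:-→d7:H0  best=H0
  ? 49.254.90.251  path d0:H1→d1:-→d2:-→d3:-→d4:-→d5:-→d6:-→d7:H0→d8:-→d9:H3→d10:-→d11:-→d12:H4→d13:-→d14:-→d15:-→d16:-→d17:-→d18:-→d19:-→d20:H2→d21:-→d22:-→d23:-→d24:H3  best=H3
  add 111.0.0.0/8 -> H4 at depth 8
  ? 75.94.208.60  path d0:H1→d1:-→d2:-  best=H1

== LOOKUPS ==
["H4","H0","H2","H2","H2","H0","H0","H3","H1"]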